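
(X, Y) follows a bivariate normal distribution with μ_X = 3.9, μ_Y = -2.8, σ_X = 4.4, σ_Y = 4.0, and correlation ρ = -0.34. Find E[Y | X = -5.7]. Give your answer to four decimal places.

For a bivariate normal, E[Y | X=x] = μ_Y + ρ·(σ_Y/σ_X)·(x − μ_X).
E[Y | X=-5.7] = -2.8 + (-0.34)·(4.0/4.4)·(-5.7 − (3.9)) = -2.8 + (-0.30909)·(-9.6) = 0.1673.

0.1673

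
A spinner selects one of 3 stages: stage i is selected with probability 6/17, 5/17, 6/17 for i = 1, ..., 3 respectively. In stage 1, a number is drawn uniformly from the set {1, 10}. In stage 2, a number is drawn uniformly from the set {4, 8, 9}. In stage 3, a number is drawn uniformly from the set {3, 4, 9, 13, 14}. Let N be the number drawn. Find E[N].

598/85

E[N | stage 1] = (1+10)/2 = 11/2.
E[N | stage 2] = (4+8+9)/3 = 7.
E[N | stage 3] = (3+4+9+13+14)/5 = 43/5.
By the law of total expectation,
E[N] = (6/17)·(11/2) + (5/17)·(7) + (6/17)·(43/5) = 598/85.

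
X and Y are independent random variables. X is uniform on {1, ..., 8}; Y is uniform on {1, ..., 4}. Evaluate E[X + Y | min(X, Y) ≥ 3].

9

P(min(X, Y) ≥ 3) = 3/8.
Summing (X+Y)·P(x,y) over outcomes with min(X, Y) ≥ 3 gives 27/8.
E[X + Y | min(X, Y) ≥ 3] = (27/8) / (3/8) = 9.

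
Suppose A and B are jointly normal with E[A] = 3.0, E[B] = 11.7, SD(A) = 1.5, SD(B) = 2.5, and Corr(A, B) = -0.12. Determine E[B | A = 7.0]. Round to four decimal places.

E[B | A=x] = μ_B + ρ(σ_B/σ_A)(x − μ_A) for jointly normal variables.
E[B | A=7.0] = 11.7 + (-0.12)·(2.5/1.5)·(7.0 − (3.0)) = 11.7 + (-0.2)·(4) = 10.9000.

10.9000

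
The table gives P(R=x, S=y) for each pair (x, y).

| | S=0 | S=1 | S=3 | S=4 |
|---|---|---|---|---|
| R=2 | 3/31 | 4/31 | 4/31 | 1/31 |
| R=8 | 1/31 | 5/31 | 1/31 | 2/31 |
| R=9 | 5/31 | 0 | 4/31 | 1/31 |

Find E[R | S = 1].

P(S = 1) = 9/31.
Σ R·P over the event = 2·(4/31) + 8·(5/31) = 48/31.
E[R | S = 1] = (48/31) / (9/31) = 16/3.

16/3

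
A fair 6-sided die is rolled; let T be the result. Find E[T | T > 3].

Given T > 3, T is equally likely to be any of {4, 5, 6}.
E[T | T > 3] = (4 + 5 + 6) / 3 = 5.

5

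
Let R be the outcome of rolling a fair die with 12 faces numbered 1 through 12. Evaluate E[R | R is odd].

6

Given R is odd, R is equally likely to be any of {1, 3, 5, 7, 9, 11}.
E[R | R is odd] = (1 + 3 + 5 + 7 + 9 + 11) / 6 = 6.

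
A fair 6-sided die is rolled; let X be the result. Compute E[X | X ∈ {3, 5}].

P(X ∈ {3, 5}) = 1/3.
Σ over the event: 3·1/6 + 5·1/6 = 4/3.
E[X | X ∈ {3, 5}] = (4/3) / (1/3) = 4.

4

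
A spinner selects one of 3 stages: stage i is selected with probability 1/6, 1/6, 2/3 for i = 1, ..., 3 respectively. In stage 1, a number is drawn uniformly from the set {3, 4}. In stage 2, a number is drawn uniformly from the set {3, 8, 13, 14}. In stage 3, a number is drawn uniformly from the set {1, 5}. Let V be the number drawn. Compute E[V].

25/6

E[V | stage 1] = (3+4)/2 = 7/2.
E[V | stage 2] = (3+8+13+14)/4 = 19/2.
E[V | stage 3] = (1+5)/2 = 3.
E[V] = (1/6)·(7/2) + (1/6)·(19/2) + (2/3)·(3) = 25/6.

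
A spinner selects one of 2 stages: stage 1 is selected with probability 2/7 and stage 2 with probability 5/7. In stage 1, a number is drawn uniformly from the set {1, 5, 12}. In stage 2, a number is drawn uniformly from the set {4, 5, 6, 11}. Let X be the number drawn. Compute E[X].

E[X | stage 1] = (1+5+12)/3 = 6.
E[X | stage 2] = (4+5+6+11)/4 = 13/2.
E[X] = (2/7)·(6) + (5/7)·(13/2) = 89/14.

89/14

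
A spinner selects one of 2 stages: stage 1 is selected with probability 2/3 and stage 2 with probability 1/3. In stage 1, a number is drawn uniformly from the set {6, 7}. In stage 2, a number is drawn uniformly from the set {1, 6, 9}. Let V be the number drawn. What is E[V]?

55/9

E[V | stage 1] = (6+7)/2 = 13/2.
E[V | stage 2] = (1+6+9)/3 = 16/3.
E[V] = (2/3)·(13/2) + (1/3)·(16/3) = 55/9.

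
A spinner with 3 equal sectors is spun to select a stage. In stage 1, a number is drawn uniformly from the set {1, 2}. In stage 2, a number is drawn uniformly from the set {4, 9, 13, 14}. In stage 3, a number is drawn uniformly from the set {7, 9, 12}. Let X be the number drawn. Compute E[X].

125/18

E[X | stage 1] = (1+2)/2 = 3/2.
E[X | stage 2] = (4+9+13+14)/4 = 10.
E[X | stage 3] = (7+9+12)/3 = 28/3.
By the law of total expectation,
E[X] = (1/3)·(3/2) + (1/3)·(10) + (1/3)·(28/3) = 125/18.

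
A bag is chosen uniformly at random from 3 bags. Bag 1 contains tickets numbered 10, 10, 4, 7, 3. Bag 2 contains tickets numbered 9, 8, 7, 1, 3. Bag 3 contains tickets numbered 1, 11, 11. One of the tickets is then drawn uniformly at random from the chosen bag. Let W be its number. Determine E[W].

E[W | bag 1] = (10+10+4+7+3)/5 = 34/5.
E[W | bag 2] = (9+8+7+1+3)/5 = 28/5.
E[W | bag 3] = (1+11+11)/3 = 23/3.
E[W] = (1/3)·(34/5) + (1/3)·(28/5) + (1/3)·(23/3) = 301/45.

301/45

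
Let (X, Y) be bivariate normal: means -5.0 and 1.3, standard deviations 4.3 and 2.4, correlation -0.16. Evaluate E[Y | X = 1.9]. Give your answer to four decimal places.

0.6838

E[Y | X=x] = μ_Y + ρ(σ_Y/σ_X)(x − μ_X) for jointly normal variables.
E[Y | X=1.9] = 1.3 + (-0.16)·(2.4/4.3)·(1.9 − (-5.0)) = 1.3 + (-0.089302)·(6.9) = 0.6838.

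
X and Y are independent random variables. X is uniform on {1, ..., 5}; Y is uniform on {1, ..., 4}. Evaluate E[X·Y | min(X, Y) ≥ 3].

Outcomes with min(X, Y) ≥ 3: (3,3), (3,4), (4,3), (4,4), (5,3), (5,4), each with probability 1/20.
E[X·Y | min(X, Y) ≥ 3] = (9 + 12 + 12 + 16 + 15 + 20) / 6 = 14.

14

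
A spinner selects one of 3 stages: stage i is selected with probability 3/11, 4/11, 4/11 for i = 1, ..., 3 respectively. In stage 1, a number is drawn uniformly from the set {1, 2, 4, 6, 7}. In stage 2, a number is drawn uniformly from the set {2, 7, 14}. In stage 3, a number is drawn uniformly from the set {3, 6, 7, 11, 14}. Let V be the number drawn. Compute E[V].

E[V | stage 1] = (1+2+4+6+7)/5 = 4.
E[V | stage 2] = (2+7+14)/3 = 23/3.
E[V | stage 3] = (3+6+7+11+14)/5 = 41/5.
E[V] = (3/11)·(4) + (4/11)·(23/3) + (4/11)·(41/5) = 1132/165.

1132/165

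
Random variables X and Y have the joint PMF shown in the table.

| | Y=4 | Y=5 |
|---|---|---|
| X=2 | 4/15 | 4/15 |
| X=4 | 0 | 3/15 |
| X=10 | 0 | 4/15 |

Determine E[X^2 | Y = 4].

P(Y = 4) = 4/15.
Σ X^2·P over the event = 4·(4/15) = 16/15.
E[X^2 | Y = 4] = (16/15) / (4/15) = 4.

4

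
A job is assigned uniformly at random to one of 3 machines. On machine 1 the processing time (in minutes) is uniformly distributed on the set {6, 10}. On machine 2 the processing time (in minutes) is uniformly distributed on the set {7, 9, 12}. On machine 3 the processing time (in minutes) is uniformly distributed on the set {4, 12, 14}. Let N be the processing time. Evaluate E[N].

E[N | machine 1] = (6+10)/2 = 8.
E[N | machine 2] = (7+9+12)/3 = 28/3.
E[N | machine 3] = (4+12+14)/3 = 10.
E[N] = (1/3)·(8) + (1/3)·(28/3) + (1/3)·(10) = 82/9.

82/9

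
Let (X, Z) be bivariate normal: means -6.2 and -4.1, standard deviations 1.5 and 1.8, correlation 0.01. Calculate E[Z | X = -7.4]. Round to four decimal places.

The regression of Z on X has slope ρ·σ_Z/σ_X and passes through (μ_X, μ_Z).
E[Z | X=-7.4] = -4.1 + (0.01)·(1.8/1.5)·(-7.4 − (-6.2)) = -4.1 + (0.012)·(-1.2) = -4.1144.

-4.1144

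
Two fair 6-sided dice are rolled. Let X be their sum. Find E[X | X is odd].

7

P(X is odd) = 1/2.
Σ over the event: 3·1/18 + 5·1/9 + 7·1/6 + 9·1/9 + 11·1/18 = 7/2.
E[X | X is odd] = (7/2) / (1/2) = 7.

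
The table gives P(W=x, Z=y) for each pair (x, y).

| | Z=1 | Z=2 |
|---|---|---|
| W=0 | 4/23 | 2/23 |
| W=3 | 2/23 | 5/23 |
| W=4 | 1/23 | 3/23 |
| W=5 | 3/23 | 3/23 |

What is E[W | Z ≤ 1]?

5/2

P(Z ≤ 1) = 10/23.
Σ W·P over the event = 0·(4/23) + 3·(2/23) + 4·(1/23) + 5·(3/23) = 25/23.
E[W | Z ≤ 1] = (25/23) / (10/23) = 5/2.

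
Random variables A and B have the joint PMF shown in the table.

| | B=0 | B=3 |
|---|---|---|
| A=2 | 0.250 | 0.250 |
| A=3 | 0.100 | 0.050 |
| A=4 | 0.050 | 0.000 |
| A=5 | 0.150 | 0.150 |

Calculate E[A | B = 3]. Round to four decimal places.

P(B = 3) = 0.450.
Σ A·P over the event = 2·(0.250) + 3·(0.050) + 5·(0.150) = 1.400.
E[A | B = 3] = (1.400) / (0.450) = 3.1111.

3.1111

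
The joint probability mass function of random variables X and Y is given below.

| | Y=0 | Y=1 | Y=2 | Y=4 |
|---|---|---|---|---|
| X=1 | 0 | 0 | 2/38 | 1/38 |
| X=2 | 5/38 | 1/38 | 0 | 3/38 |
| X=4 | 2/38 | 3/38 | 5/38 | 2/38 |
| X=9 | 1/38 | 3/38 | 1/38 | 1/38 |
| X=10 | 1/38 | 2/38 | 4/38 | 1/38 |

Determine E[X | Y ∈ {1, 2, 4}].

P(Y ∈ {1, 2, 4}) = 29/38.
Summing X·P(X=x,Y=y) over the conditioning event gives 83/19.
E[X | Y ∈ {1, 2, 4}] = (83/19) / (29/38) = 166/29.

166/29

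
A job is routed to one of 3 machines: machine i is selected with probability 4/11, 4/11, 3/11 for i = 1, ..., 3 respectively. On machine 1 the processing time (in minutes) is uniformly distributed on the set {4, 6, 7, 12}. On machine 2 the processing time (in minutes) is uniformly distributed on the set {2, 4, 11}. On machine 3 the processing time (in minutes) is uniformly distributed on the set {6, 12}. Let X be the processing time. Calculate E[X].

E[X | machine 1] = (4+6+7+12)/4 = 29/4.
E[X | machine 2] = (2+4+11)/3 = 17/3.
E[X | machine 3] = (6+12)/2 = 9.
By the law of total expectation,
E[X] = (4/11)·(29/4) + (4/11)·(17/3) + (3/11)·(9) = 236/33.

236/33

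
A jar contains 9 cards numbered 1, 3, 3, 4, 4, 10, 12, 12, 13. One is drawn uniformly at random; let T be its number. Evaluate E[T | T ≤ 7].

3

P(T ≤ 7) = 5/9.
Σ over the event: 1·1/9 + 3·2/9 + 4·2/9 = 5/3.
E[T | T ≤ 7] = (5/3) / (5/9) = 3.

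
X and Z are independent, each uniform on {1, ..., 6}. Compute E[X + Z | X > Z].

7

P(X > Z) = 5/12.
Summing (X+Z)·P(x,y) over outcomes with X > Z gives 35/12.
E[X + Z | X > Z] = (35/12) / (5/12) = 7.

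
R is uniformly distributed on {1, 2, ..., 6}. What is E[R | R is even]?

4

Given R is even, R is equally likely to be any of {2, 4, 6}.
E[R | R is even] = (2 + 4 + 6) / 3 = 4.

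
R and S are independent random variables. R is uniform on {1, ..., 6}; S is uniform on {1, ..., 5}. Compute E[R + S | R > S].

P(R > S) = 1/2.
Summing (R+S)·P(x,y) over outcomes with R > S gives 7/2.
E[R + S | R > S] = (7/2) / (1/2) = 7.

7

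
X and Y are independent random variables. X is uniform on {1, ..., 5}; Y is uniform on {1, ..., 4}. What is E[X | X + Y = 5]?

5/2

P(X + Y = 5) = 1/5.
Summing X·P(x,y) over outcomes with X + Y = 5 gives 1/2.
E[X | X + Y = 5] = (1/2) / (1/5) = 5/2.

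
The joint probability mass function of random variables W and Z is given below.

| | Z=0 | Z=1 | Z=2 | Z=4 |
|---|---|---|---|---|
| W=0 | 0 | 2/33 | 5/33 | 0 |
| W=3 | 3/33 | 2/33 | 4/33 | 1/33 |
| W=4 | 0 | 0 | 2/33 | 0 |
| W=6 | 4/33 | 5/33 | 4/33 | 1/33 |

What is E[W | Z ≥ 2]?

53/17

P(Z ≥ 2) = 17/33.
Σ W·P over the event = 0·(5/33) + 3·(4/33) + 3·(1/33) + 4·(2/33) + 6·(4/33) + 6·(1/33) = 53/33.
E[W | Z ≥ 2] = (53/33) / (17/33) = 53/17.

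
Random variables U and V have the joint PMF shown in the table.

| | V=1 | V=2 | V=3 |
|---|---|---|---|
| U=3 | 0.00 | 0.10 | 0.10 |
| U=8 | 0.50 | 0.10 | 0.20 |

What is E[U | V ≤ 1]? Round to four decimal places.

P(V ≤ 1) = 0.50.
Σ U·P over the event = 8·(0.50) = 4.00.
E[U | V ≤ 1] = (4.00) / (0.50) = 8.0000.

8.0000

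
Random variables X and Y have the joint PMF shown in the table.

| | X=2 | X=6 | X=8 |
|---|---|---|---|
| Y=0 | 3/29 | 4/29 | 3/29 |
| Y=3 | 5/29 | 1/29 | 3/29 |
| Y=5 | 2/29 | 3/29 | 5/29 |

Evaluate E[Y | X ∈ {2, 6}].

43/18

P(X ∈ {2, 6}) = 18/29.
Σ Y·P over the event = 0·(3/29) + 3·(5/29) + 5·(2/29) + 0·(4/29) + 3·(1/29) + 5·(3/29) = 43/29.
E[Y | X ∈ {2, 6}] = (43/29) / (18/29) = 43/18.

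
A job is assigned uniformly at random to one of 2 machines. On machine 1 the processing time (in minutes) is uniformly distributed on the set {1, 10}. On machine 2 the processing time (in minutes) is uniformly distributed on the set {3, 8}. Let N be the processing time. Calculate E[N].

E[N | machine 1] = (1+10)/2 = 11/2.
E[N | machine 2] = (3+8)/2 = 11/2.
By the law of total expectation,
E[N] = (1/2)·(11/2) + (1/2)·(11/2) = 11/2.

11/2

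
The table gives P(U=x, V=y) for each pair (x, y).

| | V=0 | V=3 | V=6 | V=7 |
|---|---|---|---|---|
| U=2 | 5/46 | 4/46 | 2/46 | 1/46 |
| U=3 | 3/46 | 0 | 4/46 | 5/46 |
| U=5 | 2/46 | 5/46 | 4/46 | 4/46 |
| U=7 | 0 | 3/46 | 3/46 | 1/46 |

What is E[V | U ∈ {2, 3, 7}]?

P(U ∈ {2, 3, 7}) = 31/46.
Summing V·P(U=x,V=y) over the conditioning event gives 62/23.
E[V | U ∈ {2, 3, 7}] = (62/23) / (31/46) = 4.

4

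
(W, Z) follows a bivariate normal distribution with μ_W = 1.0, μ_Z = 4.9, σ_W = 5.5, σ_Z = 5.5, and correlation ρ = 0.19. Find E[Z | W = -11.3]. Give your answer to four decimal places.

The regression of Z on W has slope ρ·σ_Z/σ_W and passes through (μ_W, μ_Z).
E[Z | W=-11.3] = 4.9 + (0.19)·(5.5/5.5)·(-11.3 − (1.0)) = 4.9 + (0.19)·(-12.3) = 2.5630.

2.5630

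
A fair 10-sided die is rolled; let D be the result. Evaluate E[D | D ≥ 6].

8

Given D ≥ 6, D is equally likely to be any of {6, 7, 8, 9, 10}.
E[D | D ≥ 6] = (6 + 7 + 8 + 9 + 10) / 5 = 8.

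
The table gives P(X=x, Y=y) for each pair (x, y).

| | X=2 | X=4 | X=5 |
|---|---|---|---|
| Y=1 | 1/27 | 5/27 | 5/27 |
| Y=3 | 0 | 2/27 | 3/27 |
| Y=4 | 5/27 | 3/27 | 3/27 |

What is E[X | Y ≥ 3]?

15/4

P(Y ≥ 3) = 16/27.
Σ X·P over the event = 2·(5/27) + 4·(2/27) + 4·(3/27) + 5·(3/27) + 5·(3/27) = 20/9.
E[X | Y ≥ 3] = (20/9) / (16/27) = 15/4.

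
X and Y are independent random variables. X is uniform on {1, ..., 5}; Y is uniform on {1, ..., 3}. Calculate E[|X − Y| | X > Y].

Outcomes with X > Y: (2,1), (3,1), (3,2), (4,1), (4,2), (4,3), (5,1), (5,2), (5,3), each with probability 1/15.
E[|X − Y| | X > Y] = (1 + 2 + 1 + 3 + 2 + 1 + 4 + 3 + 2) / 9 = 19/9.

19/9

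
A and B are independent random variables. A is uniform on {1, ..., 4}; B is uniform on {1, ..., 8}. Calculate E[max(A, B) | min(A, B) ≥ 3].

P(min(A, B) ≥ 3) = 3/8.
Summing max(A,B)·P(x,y) over outcomes with min(A, B) ≥ 3 gives 67/32.
E[max(A, B) | min(A, B) ≥ 3] = (67/32) / (3/8) = 67/12.

67/12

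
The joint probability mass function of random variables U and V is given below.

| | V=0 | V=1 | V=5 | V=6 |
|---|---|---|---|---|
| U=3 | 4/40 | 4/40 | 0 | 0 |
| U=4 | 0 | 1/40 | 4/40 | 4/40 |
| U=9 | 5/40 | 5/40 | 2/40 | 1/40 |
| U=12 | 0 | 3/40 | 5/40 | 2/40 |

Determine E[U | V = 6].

7

P(V = 6) = 7/40.
Σ U·P over the event = 4·(4/40) + 9·(1/40) + 12·(2/40) = 49/40.
E[U | V = 6] = (49/40) / (7/40) = 7.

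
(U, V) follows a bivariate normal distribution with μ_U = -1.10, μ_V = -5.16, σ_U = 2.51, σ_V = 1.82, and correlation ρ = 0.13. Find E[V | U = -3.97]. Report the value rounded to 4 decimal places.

For a bivariate normal, E[V | U=x] = μ_V + ρ·(σ_V/σ_U)·(x − μ_U).
E[V | U=-3.97] = -5.16 + (0.13)·(1.82/2.51)·(-3.97 − (-1.10)) = -5.16 + (0.094263)·(-2.87) = -5.4305.

-5.4305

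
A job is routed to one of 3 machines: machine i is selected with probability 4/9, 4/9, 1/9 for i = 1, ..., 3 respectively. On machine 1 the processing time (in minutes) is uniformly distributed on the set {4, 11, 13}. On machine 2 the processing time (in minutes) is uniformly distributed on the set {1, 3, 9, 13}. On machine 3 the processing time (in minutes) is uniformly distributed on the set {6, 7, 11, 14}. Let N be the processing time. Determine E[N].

437/54

E[N | machine 1] = (4+11+13)/3 = 28/3.
E[N | machine 2] = (1+3+9+13)/4 = 13/2.
E[N | machine 3] = (6+7+11+14)/4 = 19/2.
E[N] = (4/9)·(28/3) + (4/9)·(13/2) + (1/9)·(19/2) = 437/54.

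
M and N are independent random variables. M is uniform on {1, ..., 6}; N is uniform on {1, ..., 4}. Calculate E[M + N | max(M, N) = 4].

Outcomes with max(M, N) = 4: (1,4), (2,4), (3,4), (4,1), (4,2), (4,3), (4,4), each with probability 1/24.
E[M + N | max(M, N) = 4] = (5 + 6 + 7 + 5 + 6 + 7 + 8) / 7 = 44/7.

44/7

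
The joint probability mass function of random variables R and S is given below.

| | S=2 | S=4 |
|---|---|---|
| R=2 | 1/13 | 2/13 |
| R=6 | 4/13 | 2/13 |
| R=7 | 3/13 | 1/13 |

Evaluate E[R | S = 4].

23/5

P(S = 4) = 5/13.
Σ R·P over the event = 2·(2/13) + 6·(2/13) + 7·(1/13) = 23/13.
E[R | S = 4] = (23/13) / (5/13) = 23/5.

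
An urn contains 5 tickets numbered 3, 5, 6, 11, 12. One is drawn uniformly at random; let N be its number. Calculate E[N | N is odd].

19/3

P(N is odd) = 3/5.
Σ over the event: 3·1/5 + 5·1/5 + 11·1/5 = 19/5.
E[N | N is odd] = (19/5) / (3/5) = 19/3.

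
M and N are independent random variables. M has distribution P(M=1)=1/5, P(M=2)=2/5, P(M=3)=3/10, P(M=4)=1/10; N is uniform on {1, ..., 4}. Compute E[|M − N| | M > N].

19/13

P(M > N) = 13/40.
Summing |M−N|·P(x,y) over outcomes with M > N gives 19/40.
E[|M − N| | M > N] = (19/40) / (13/40) = 19/13.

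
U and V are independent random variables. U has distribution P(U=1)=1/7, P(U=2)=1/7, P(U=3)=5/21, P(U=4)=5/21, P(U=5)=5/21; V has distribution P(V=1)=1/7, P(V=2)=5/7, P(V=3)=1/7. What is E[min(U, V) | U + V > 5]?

15/7

P(U + V > 5) = 10/21.
Summing min(U,V)·P(x,y) over outcomes with U + V > 5 gives 50/49.
E[min(U, V) | U + V > 5] = (50/49) / (10/21) = 15/7.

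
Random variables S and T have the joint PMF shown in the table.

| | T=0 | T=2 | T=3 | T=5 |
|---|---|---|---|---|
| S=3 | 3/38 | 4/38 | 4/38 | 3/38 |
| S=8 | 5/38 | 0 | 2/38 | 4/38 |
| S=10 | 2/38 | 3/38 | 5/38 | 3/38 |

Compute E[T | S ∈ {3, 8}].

P(S ∈ {3, 8}) = 25/38.
Σ T·P over the event = 0·(3/38) + 2·(4/38) + 3·(4/38) + 5·(3/38) + 0·(5/38) + 3·(2/38) + 5·(4/38) = 61/38.
E[T | S ∈ {3, 8}] = (61/38) / (25/38) = 61/25.

61/25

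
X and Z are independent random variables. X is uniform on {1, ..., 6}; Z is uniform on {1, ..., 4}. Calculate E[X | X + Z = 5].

Outcomes with X + Z = 5: (1,4), (2,3), (3,2), (4,1), each with probability 1/24.
E[X | X + Z = 5] = (1 + 2 + 3 + 4) / 4 = 5/2.

5/2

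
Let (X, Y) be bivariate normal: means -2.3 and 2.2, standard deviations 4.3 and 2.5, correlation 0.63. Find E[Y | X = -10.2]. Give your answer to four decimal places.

The regression of Y on X has slope ρ·σ_Y/σ_X and passes through (μ_X, μ_Y).
E[Y | X=-10.2] = 2.2 + (0.63)·(2.5/4.3)·(-10.2 − (-2.3)) = 2.2 + (0.36628)·(-7.9) = -0.6936.

-0.6936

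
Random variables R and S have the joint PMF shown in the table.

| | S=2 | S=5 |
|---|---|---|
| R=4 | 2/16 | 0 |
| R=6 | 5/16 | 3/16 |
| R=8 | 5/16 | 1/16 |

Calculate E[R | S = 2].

P(S = 2) = 3/4.
Σ R·P over the event = 4·(2/16) + 6·(5/16) + 8·(5/16) = 39/8.
E[R | S = 2] = (39/8) / (3/4) = 13/2.

13/2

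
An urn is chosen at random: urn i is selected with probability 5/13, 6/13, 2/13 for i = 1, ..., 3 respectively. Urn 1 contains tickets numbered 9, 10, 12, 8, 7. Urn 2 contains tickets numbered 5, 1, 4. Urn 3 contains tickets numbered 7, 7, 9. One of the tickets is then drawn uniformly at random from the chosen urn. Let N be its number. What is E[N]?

244/39

E[N | urn 1] = (9+10+12+8+7)/5 = 46/5.
E[N | urn 2] = (5+1+4)/3 = 10/3.
E[N | urn 3] = (7+7+9)/3 = 23/3.
E[N] = (5/13)·(46/5) + (6/13)·(10/3) + (2/13)·(23/3) = 244/39.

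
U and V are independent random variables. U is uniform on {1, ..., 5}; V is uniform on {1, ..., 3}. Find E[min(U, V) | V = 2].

9/5

Outcomes with V = 2: (1,2), (2,2), (3,2), (4,2), (5,2), each with probability 1/15.
E[min(U, V) | V = 2] = (1 + 2 + 2 + 2 + 2) / 5 = 9/5.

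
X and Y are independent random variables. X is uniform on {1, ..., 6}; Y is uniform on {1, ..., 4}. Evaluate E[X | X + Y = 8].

Outcomes with X + Y = 8: (4,4), (5,3), (6,2), each with probability 1/24.
E[X | X + Y = 8] = (4 + 5 + 6) / 3 = 5.

5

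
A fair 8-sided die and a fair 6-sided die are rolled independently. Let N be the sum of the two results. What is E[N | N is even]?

8

P(N is even) = 1/2.
Σ over the event: 2·1/48 + 4·1/16 + 6·5/48 + 8·1/8 + 10·5/48 + 12·1/16 + 14·1/48 = 4.
E[N | N is even] = (4) / (1/2) = 8.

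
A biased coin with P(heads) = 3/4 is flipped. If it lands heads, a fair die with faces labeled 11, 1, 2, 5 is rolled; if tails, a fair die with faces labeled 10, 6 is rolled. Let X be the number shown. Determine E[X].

89/16

E[X | heads] = (11+1+2+5)/4 = 19/4.
E[X | tails] = (10+6)/2 = 8.
By the law of total expectation,
E[X] = (3/4)·(19/4) + (1/4)·(8) = 89/16.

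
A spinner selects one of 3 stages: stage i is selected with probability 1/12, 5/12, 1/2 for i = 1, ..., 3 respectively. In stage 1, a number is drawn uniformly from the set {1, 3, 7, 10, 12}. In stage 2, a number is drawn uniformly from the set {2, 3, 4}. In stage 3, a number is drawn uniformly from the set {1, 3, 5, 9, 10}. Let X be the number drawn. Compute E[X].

23/5

E[X | stage 1] = (1+3+7+10+12)/5 = 33/5.
E[X | stage 2] = (2+3+4)/3 = 3.
E[X | stage 3] = (1+3+5+9+10)/5 = 28/5.
E[X] = (1/12)·(33/5) + (5/12)·(3) + (1/2)·(28/5) = 23/5.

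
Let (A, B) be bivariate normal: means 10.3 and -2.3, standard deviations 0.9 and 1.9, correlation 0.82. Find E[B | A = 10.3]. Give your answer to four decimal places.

-2.3000

The regression of B on A has slope ρ·σ_B/σ_A and passes through (μ_A, μ_B).
E[B | A=10.3] = -2.3 + (0.82)·(1.9/0.9)·(10.3 − (10.3)) = -2.3 + (1.7311)·(0) = -2.3000.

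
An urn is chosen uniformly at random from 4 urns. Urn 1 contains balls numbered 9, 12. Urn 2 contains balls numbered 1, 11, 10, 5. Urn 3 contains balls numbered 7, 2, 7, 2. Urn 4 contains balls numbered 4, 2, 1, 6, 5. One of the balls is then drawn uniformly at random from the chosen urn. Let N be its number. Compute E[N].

507/80

E[N | urn 1] = (9+12)/2 = 21/2.
E[N | urn 2] = (1+11+10+5)/4 = 27/4.
E[N | urn 3] = (7+2+7+2)/4 = 9/2.
E[N | urn 4] = (4+2+1+6+5)/5 = 18/5.
By the law of total expectation,
E[N] = (1/4)·(21/2) + (1/4)·(27/4) + (1/4)·(9/2) + (1/4)·(18/5) = 507/80.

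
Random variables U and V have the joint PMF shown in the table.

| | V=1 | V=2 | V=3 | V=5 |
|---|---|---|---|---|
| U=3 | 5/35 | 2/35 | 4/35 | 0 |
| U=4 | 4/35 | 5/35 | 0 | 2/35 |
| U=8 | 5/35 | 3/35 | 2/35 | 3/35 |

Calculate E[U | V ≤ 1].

P(V ≤ 1) = 2/5.
Summing U·P(U=x,V=y) over the conditioning event gives 71/35.
E[U | V ≤ 1] = (71/35) / (2/5) = 71/14.

71/14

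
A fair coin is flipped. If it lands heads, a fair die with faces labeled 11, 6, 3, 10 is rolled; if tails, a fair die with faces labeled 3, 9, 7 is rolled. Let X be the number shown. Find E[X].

E[X | heads] = (11+6+3+10)/4 = 15/2.
E[X | tails] = (3+9+7)/3 = 19/3.
By the law of total expectation,
E[X] = (1/2)·(15/2) + (1/2)·(19/3) = 83/12.

83/12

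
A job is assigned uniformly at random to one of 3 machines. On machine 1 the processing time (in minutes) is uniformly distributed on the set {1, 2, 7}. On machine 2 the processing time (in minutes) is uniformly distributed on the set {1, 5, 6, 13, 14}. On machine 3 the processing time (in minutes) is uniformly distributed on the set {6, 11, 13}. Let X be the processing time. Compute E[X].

E[X | machine 1] = (1+2+7)/3 = 10/3.
E[X | machine 2] = (1+5+6+13+14)/5 = 39/5.
E[X | machine 3] = (6+11+13)/3 = 10.
By the law of total expectation,
E[X] = (1/3)·(10/3) + (1/3)·(39/5) + (1/3)·(10) = 317/45.

317/45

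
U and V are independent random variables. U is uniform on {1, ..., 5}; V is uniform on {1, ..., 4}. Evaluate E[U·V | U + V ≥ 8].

17

Outcomes with U + V ≥ 8: (4,4), (5,3), (5,4), each with probability 1/20.
E[U·V | U + V ≥ 8] = (16 + 15 + 20) / 3 = 17.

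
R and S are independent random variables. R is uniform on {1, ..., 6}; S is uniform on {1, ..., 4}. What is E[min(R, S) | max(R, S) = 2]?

Outcomes with max(R, S) = 2: (1,2), (2,1), (2,2), each with probability 1/24.
E[min(R, S) | max(R, S) = 2] = (1 + 1 + 2) / 3 = 4/3.

4/3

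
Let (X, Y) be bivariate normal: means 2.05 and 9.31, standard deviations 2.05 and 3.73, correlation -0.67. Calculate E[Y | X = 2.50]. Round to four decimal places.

For a bivariate normal, E[Y | X=x] = μ_Y + ρ·(σ_Y/σ_X)·(x − μ_X).
E[Y | X=2.50] = 9.31 + (-0.67)·(3.73/2.05)·(2.50 − (2.05)) = 9.31 + (-1.2191)·(0.45) = 8.7614.

8.7614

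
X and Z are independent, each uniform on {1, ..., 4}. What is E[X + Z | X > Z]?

Outcomes with X > Z: (2,1), (3,1), (3,2), (4,1), (4,2), (4,3), each with probability 1/16.
E[X + Z | X > Z] = (3 + 4 + 5 + 5 + 6 + 7) / 6 = 5.

5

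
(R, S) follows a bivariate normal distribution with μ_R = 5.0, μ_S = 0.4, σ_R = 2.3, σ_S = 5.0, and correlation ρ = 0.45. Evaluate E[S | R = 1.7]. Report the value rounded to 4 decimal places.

The regression of S on R has slope ρ·σ_S/σ_R and passes through (μ_R, μ_S).
E[S | R=1.7] = 0.4 + (0.45)·(5.0/2.3)·(1.7 − (5.0)) = 0.4 + (0.97826)·(-3.3) = -2.8283.

-2.8283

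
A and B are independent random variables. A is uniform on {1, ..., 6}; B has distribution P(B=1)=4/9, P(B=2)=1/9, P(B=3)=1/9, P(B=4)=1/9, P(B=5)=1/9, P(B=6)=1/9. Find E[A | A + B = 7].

P(A + B = 7) = 1/6.
Summing A·P(x,y) over outcomes with A + B = 7 gives 13/18.
E[A | A + B = 7] = (13/18) / (1/6) = 13/3.

13/3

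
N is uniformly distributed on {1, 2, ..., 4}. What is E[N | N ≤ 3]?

Given N ≤ 3, N is equally likely to be any of {1, 2, 3}.
E[N | N ≤ 3] = (1 + 2 + 3) / 3 = 2.

2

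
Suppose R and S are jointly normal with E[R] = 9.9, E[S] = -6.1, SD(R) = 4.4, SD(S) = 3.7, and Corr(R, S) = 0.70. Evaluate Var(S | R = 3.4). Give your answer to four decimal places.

For a bivariate normal, Var(S | R=x) = σ_S²(1 − ρ²).
Var(S | R=3.4) = (3.7)²·(1 − (0.70)²) = 13.69·0.51 = 6.9819.

6.9819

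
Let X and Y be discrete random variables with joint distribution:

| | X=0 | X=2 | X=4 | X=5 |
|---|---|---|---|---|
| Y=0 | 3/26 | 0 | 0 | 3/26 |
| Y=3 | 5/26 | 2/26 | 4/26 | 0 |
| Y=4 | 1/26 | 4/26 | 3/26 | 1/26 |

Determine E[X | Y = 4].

P(Y = 4) = 9/26.
Σ X·P over the event = 0·(1/26) + 2·(4/26) + 4·(3/26) + 5·(1/26) = 25/26.
E[X | Y = 4] = (25/26) / (9/26) = 25/9.

25/9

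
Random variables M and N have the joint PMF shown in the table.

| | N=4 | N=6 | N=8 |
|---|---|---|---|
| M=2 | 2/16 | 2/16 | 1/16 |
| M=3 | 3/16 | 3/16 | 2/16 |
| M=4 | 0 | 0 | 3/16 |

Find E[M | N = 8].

P(N = 8) = 3/8.
Σ M·P over the event = 2·(1/16) + 3·(2/16) + 4·(3/16) = 5/4.
E[M | N = 8] = (5/4) / (3/8) = 10/3.

10/3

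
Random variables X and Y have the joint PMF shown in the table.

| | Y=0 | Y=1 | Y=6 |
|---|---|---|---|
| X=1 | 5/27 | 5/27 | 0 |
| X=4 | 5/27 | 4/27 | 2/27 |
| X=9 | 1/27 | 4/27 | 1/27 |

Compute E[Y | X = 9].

P(X = 9) = 2/9.
Σ Y·P over the event = 0·(1/27) + 1·(4/27) + 6·(1/27) = 10/27.
E[Y | X = 9] = (10/27) / (2/9) = 5/3.

5/3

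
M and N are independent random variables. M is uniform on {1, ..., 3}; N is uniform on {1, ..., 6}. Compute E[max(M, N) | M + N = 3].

Outcomes with M + N = 3: (1,2), (2,1), each with probability 1/18.
E[max(M, N) | M + N = 3] = (2 + 2) / 2 = 2.

2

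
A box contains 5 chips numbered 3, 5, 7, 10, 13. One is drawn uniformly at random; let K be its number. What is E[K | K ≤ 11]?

25/4

P(K ≤ 11) = 4/5.
Σ over the event: 3·1/5 + 5·1/5 + 7·1/5 + 10·1/5 = 5.
E[K | K ≤ 11] = (5) / (4/5) = 25/4.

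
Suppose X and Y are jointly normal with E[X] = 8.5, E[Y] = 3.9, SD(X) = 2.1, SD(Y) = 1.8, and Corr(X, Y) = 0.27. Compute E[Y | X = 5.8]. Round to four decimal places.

3.2751

The regression of Y on X has slope ρ·σ_Y/σ_X and passes through (μ_X, μ_Y).
E[Y | X=5.8] = 3.9 + (0.27)·(1.8/2.1)·(5.8 − (8.5)) = 3.9 + (0.23143)·(-2.7) = 3.2751.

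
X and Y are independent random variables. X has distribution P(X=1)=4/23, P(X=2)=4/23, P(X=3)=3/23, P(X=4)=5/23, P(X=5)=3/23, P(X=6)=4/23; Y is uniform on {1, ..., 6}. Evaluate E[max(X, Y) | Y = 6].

6

P(Y = 6) = 1/6.
Summing max(X,Y)·P(x,y) over outcomes with Y = 6 gives 1.
E[max(X, Y) | Y = 6] = (1) / (1/6) = 6.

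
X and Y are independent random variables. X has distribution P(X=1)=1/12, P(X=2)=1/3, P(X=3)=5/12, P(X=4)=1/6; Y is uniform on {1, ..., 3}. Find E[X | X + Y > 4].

31/10

P(X + Y > 4) = 5/9.
Summing X·P(x,y) over outcomes with X + Y > 4 gives 31/18.
E[X | X + Y > 4] = (31/18) / (5/9) = 31/10.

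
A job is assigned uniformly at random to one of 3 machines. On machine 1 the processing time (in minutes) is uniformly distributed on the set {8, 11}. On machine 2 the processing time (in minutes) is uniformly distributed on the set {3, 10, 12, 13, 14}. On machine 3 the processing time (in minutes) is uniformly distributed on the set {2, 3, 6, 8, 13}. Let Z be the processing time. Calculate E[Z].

263/30

E[Z | machine 1] = (8+11)/2 = 19/2.
E[Z | machine 2] = (3+10+12+13+14)/5 = 52/5.
E[Z | machine 3] = (2+3+6+8+13)/5 = 32/5.
By the law of total expectation,
E[Z] = (1/3)·(19/2) + (1/3)·(52/5) + (1/3)·(32/5) = 263/30.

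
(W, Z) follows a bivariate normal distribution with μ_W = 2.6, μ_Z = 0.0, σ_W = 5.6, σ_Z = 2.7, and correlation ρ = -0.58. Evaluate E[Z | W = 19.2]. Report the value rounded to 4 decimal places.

-4.6421

E[Z | W=x] = μ_Z + ρ(σ_Z/σ_W)(x − μ_W) for jointly normal variables.
E[Z | W=19.2] = 0.0 + (-0.58)·(2.7/5.6)·(19.2 − (2.6)) = 0.0 + (-0.279643)·(16.6) = -4.6421.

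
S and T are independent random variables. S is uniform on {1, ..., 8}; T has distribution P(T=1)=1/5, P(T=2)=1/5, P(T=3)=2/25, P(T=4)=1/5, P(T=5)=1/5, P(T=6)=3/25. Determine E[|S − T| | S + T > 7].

P(S + T > 7) = 109/200.
Summing |S−T|·P(x,y) over outcomes with S + T > 7 gives 151/100.
E[|S − T| | S + T > 7] = (151/100) / (109/200) = 302/109.

302/109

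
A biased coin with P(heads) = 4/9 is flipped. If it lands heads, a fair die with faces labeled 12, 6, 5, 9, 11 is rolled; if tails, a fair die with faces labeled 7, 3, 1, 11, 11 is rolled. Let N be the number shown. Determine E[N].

337/45

E[N | heads] = (12+6+5+9+11)/5 = 43/5.
E[N | tails] = (7+3+1+11+11)/5 = 33/5.
By the law of total expectation,
E[N] = (4/9)·(43/5) + (5/9)·(33/5) = 337/45.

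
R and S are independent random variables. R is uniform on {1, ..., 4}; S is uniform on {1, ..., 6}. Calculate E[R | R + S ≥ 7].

Outcomes with R + S ≥ 7: (1,6), (2,5), (2,6), (3,4), (3,5), (3,6), (4,3), (4,4), (4,5), (4,6), each with probability 1/24.
E[R | R + S ≥ 7] = (1 + 2 + 2 + 3 + 3 + 3 + 4 + 4 + 4 + 4) / 10 = 3.

3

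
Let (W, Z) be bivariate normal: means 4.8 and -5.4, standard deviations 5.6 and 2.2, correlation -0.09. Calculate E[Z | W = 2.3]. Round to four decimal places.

For a bivariate normal, E[Z | W=x] = μ_Z + ρ·(σ_Z/σ_W)·(x − μ_W).
E[Z | W=2.3] = -5.4 + (-0.09)·(2.2/5.6)·(2.3 − (4.8)) = -5.4 + (-0.035357)·(-2.5) = -5.3116.

-5.3116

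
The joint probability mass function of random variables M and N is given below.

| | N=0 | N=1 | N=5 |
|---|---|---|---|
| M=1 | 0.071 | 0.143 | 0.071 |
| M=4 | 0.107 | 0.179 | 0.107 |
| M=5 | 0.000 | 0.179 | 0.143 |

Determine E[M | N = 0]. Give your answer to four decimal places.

P(N = 0) = 0.178.
Summing M·P(M=x,N=y) over the conditioning event gives 0.499.
E[M | N = 0] = (0.499) / (0.178) = 2.8034.

2.8034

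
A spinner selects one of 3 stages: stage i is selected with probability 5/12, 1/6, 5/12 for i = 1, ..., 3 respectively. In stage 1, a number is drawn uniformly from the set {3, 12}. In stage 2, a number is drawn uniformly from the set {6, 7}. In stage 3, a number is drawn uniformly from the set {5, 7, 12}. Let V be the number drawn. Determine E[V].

E[V | stage 1] = (3+12)/2 = 15/2.
E[V | stage 2] = (6+7)/2 = 13/2.
E[V | stage 3] = (5+7+12)/3 = 8.
By the law of total expectation,
E[V] = (5/12)·(15/2) + (1/6)·(13/2) + (5/12)·(8) = 181/24.

181/24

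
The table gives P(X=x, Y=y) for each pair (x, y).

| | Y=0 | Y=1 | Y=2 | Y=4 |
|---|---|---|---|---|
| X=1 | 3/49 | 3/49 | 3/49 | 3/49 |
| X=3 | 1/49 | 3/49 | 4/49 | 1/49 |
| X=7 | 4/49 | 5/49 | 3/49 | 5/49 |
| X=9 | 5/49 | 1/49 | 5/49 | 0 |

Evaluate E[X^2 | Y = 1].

P(Y = 1) = 12/49.
Σ X^2·P over the event = 1·(3/49) + 9·(3/49) + 49·(5/49) + 81·(1/49) = 356/49.
E[X^2 | Y = 1] = (356/49) / (12/49) = 89/3.

89/3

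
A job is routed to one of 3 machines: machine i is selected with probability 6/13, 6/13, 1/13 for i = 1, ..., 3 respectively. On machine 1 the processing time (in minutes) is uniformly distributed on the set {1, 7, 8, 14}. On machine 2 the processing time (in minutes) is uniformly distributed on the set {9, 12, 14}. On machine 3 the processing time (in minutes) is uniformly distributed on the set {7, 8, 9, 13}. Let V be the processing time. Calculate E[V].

497/52

E[V | machine 1] = (1+7+8+14)/4 = 15/2.
E[V | machine 2] = (9+12+14)/3 = 35/3.
E[V | machine 3] = (7+8+9+13)/4 = 37/4.
E[V] = (6/13)·(15/2) + (6/13)·(35/3) + (1/13)·(37/4) = 497/52.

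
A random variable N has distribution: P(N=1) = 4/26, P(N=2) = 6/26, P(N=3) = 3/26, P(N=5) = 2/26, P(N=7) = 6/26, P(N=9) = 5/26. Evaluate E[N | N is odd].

11/2

P(N is odd) = 10/13.
Σ over the event: 1·2/13 + 3·3/26 + 5·1/13 + 7·3/13 + 9·5/26 = 55/13.
E[N | N is odd] = (55/13) / (10/13) = 11/2.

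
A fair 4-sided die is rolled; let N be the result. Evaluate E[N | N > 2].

Given N > 2, N is equally likely to be any of {3, 4}.
E[N | N > 2] = (3 + 4) / 2 = 7/2.

7/2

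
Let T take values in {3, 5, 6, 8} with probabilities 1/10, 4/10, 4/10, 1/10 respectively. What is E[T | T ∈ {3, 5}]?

23/5

P(T ∈ {3, 5}) = 1/2.
Σ over the event: 3·1/10 + 5·2/5 = 23/10.
E[T | T ∈ {3, 5}] = (23/10) / (1/2) = 23/5.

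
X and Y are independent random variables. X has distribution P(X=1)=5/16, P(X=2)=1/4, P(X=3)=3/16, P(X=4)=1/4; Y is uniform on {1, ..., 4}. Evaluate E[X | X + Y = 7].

25/7

P(X + Y = 7) = 7/64.
Summing X·P(x,y) over outcomes with X + Y = 7 gives 25/64.
E[X | X + Y = 7] = (25/64) / (7/64) = 25/7.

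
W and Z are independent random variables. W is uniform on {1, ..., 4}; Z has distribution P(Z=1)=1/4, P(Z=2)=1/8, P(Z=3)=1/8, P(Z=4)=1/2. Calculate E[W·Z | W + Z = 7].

12

P(W + Z = 7) = 5/32.
Summing WZ·P(x,y) over outcomes with W + Z = 7 gives 15/8.
E[W·Z | W + Z = 7] = (15/8) / (5/32) = 12.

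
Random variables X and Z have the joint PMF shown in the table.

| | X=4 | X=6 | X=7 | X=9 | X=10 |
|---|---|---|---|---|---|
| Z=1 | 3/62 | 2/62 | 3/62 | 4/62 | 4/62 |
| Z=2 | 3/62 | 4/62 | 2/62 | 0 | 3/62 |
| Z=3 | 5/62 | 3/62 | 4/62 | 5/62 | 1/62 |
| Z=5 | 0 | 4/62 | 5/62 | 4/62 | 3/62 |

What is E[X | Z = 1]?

121/16

P(Z = 1) = 8/31.
Σ X·P over the event = 4·(3/62) + 6·(2/62) + 7·(3/62) + 9·(4/62) + 10·(4/62) = 121/62.
E[X | Z = 1] = (121/62) / (8/31) = 121/16.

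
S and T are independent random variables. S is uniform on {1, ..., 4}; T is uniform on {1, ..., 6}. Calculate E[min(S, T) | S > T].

Outcomes with S > T: (2,1), (3,1), (3,2), (4,1), (4,2), (4,3), each with probability 1/24.
E[min(S, T) | S > T] = (1 + 1 + 2 + 1 + 2 + 3) / 6 = 5/3.

5/3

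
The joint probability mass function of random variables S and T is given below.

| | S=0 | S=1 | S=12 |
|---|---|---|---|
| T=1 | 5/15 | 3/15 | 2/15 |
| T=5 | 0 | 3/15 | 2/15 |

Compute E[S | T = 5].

27/5

P(T = 5) = 1/3.
Summing S·P(S=x,T=y) over the conditioning event gives 9/5.
E[S | T = 5] = (9/5) / (1/3) = 27/5.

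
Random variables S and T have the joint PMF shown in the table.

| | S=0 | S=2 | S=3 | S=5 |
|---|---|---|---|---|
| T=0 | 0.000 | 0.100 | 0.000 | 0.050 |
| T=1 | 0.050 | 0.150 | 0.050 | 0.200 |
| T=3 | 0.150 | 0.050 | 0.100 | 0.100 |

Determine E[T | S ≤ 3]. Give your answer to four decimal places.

1.7692

P(S ≤ 3) = 0.650.
Summing T·P(S=x,T=y) over the conditioning event gives 1.150.
E[T | S ≤ 3] = (1.150) / (0.650) = 1.7692.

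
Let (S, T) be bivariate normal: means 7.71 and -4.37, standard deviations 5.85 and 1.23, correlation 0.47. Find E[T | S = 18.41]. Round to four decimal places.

E[T | S=x] = μ_T + ρ(σ_T/σ_S)(x − μ_S) for jointly normal variables.
E[T | S=18.41] = -4.37 + (0.47)·(1.23/5.85)·(18.41 − (7.71)) = -4.37 + (0.098821)·(10.7) = -3.3126.

-3.3126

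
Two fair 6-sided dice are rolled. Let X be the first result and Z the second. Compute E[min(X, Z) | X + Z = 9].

Outcomes with X + Z = 9: (3,6), (4,5), (5,4), (6,3), each with probability 1/36.
E[min(X, Z) | X + Z = 9] = (3 + 4 + 4 + 3) / 4 = 7/2.

7/2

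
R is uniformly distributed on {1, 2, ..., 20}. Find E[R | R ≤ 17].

P(R ≤ 17) = 17/20.
E[R | R ≤ 17] = (153/20) / (17/20) = 9.

9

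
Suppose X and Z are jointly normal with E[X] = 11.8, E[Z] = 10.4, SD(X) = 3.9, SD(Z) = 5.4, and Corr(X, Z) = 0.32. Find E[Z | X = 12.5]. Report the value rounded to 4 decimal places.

10.7102

The regression of Z on X has slope ρ·σ_Z/σ_X and passes through (μ_X, μ_Z).
E[Z | X=12.5] = 10.4 + (0.32)·(5.4/3.9)·(12.5 − (11.8)) = 10.4 + (0.44308)·(0.7) = 10.7102.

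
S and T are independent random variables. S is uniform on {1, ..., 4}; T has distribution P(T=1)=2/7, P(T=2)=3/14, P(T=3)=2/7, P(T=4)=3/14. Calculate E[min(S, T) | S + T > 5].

P(S + T > 5) = 5/14.
Summing min(S,T)·P(x,y) over outcomes with S + T > 5 gives 57/56.
E[min(S, T) | S + T > 5] = (57/56) / (5/14) = 57/20.

57/20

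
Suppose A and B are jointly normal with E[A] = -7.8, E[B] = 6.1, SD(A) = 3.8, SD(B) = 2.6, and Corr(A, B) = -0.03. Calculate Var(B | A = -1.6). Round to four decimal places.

Var(B | A=x) = (1 − ρ²)·σ_B².
Var(B | A=-1.6) = (2.6)²·(1 − (-0.03)²) = 6.76·0.9991 = 6.7539.

6.7539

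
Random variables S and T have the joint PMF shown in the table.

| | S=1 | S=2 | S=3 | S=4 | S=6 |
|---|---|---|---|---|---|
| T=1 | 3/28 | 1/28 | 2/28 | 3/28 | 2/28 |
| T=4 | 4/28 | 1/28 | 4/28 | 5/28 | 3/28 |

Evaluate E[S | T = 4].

56/17

P(T = 4) = 17/28.
Σ S·P over the event = 1·(4/28) + 2·(1/28) + 3·(4/28) + 4·(5/28) + 6·(3/28) = 2.
E[S | T = 4] = (2) / (17/28) = 56/17.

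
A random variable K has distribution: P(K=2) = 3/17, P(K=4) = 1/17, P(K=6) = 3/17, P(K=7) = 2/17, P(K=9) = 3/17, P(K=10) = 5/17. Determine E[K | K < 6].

P(K < 6) = 4/17.
Σ over the event: 2·3/17 + 4·1/17 = 10/17.
E[K | K < 6] = (10/17) / (4/17) = 5/2.

5/2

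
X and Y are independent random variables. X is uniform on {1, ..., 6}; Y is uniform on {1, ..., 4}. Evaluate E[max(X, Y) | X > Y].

P(X > Y) = 7/12.
Summing max(X,Y)·P(x,y) over outcomes with X > Y gives 8/3.
E[max(X, Y) | X > Y] = (8/3) / (7/12) = 32/7.

32/7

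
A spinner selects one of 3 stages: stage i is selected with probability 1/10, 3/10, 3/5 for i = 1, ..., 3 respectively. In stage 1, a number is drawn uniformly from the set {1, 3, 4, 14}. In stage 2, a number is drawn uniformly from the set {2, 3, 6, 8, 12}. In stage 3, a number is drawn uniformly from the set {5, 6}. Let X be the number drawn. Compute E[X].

571/100

E[X | stage 1] = (1+3+4+14)/4 = 11/2.
E[X | stage 2] = (2+3+6+8+12)/5 = 31/5.
E[X | stage 3] = (5+6)/2 = 11/2.
E[X] = (1/10)·(11/2) + (3/10)·(31/5) + (3/5)·(11/2) = 571/100.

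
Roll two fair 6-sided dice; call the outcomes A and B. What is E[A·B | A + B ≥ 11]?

32

Outcomes with A + B ≥ 11: (5,6), (6,5), (6,6), each with probability 1/36.
E[A·B | A + B ≥ 11] = (30 + 30 + 36) / 3 = 32.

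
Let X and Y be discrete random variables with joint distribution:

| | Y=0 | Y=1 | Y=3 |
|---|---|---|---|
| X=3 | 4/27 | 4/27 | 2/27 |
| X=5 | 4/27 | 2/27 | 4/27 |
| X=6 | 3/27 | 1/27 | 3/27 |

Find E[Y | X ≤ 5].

P(X ≤ 5) = 20/27.
Σ Y·P over the event = 0·(4/27) + 1·(4/27) + 3·(2/27) + 0·(4/27) + 1·(2/27) + 3·(4/27) = 8/9.
E[Y | X ≤ 5] = (8/9) / (20/27) = 6/5.

6/5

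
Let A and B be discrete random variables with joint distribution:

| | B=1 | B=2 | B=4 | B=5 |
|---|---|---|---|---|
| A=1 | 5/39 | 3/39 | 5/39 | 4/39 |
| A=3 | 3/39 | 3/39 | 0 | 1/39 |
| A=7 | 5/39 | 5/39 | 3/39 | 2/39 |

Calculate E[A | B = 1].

49/13

P(B = 1) = 1/3.
Σ A·P over the event = 1·(5/39) + 3·(3/39) + 7·(5/39) = 49/39.
E[A | B = 1] = (49/39) / (1/3) = 49/13.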